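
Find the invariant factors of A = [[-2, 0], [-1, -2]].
The Jordan structure of A has elementary divisors (x + 2)^2. Arranging the block sizes at each eigenvalue in decreasing order and taking row products gives the invariant factors.

Invariant factors (smallest first, each dividing the next): (x + 2)^2.

Check: the last factor (x + 2)^2 is the minimal polynomial, and the product (x + 2)^2 is the characteristic polynomial.

(x + 2)^2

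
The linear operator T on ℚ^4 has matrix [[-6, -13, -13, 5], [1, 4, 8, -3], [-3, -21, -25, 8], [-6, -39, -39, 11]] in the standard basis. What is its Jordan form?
The characteristic polynomial is det(xI - A) = (x + 4)^4, so the eigenvalues are -4 (algebraic multiplicity 4).

For λ = -4: rank(A + 4I) = 2, rank((A + 4I)^2) = 0. The eigenspace has dimension 4 - 2 = 2, so there are 2 Jordan blocks; the rank sequence gives block sizes [2, 2].

Assembling the blocks gives the Jordan form J above.

J = [[-4, 1, 0, 0], [0, -4, 0, 0], [0, 0, -4, 1], [0, 0, 0, -4]]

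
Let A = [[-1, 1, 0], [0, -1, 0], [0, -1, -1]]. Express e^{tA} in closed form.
e^{tA} = [[e^{-t}, t*e^{-t}, 0], [0, e^{-t}, 0], [0, -t*e^{-t}, e^{-t}]]

A has Jordan form J = [[-1, 1, 0], [0, -1, 0], [0, 0, -1]] with A = PJP^{-1}, so e^{tA} = P e^{tJ} P^{-1}.

For a Jordan block J_k(λ), e^{tJ_k(λ)} = e^{λt} · (I + tN + t^2 N^2/2! + ... + t^{k-1} N^{k-1}/(k-1)!) where N is the nilpotent superdiagonal part.

Assembling the blocks and conjugating back gives the entries of e^{tA} as shown above.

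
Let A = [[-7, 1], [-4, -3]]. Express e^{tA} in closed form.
e^{tA} = [[(1 - 2*t)*e^{-5*t}, t*e^{-5*t}], [-4*t*e^{-5*t}, (2*t + 1)*e^{-5*t}]]

A has Jordan form J = [[-5, 1], [0, -5]] with A = PJP^{-1}, so e^{tA} = P e^{tJ} P^{-1}.

For a Jordan block J_k(λ), e^{tJ_k(λ)} = e^{λt} · (I + tN + t^2 N^2/2! + ... + t^{k-1} N^{k-1}/(k-1)!) where N is the nilpotent superdiagonal part.

Assembling the blocks and conjugating back gives the entries of e^{tA} as shown above.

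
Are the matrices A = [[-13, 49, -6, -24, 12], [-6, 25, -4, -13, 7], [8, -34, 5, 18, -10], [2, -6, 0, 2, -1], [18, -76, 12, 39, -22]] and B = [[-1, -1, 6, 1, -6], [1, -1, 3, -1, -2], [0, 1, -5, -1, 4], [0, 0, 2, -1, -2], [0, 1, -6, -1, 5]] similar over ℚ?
Yes.

Two matrices over a field are similar if and only if they have the same invariant factors.

Both A and B have characteristic polynomial (x - 1)(x + 1)^4 and minimal polynomial (x - 1)(x + 1)^3. Computing further, both have invariant factors x + 1, (x - 1)(x + 1)^3. Hence A and B are similar.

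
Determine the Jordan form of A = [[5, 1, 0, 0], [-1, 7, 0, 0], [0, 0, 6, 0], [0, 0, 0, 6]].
The characteristic polynomial is det(xI - A) = (x - 6)^4, so the eigenvalues are 6 (algebraic multiplicity 4).

For λ = 6: rank(A - 6I) = 1, rank((A - 6I)^2) = 0. The eigenspace has dimension 4 - 1 = 3, so there are 3 Jordan blocks; the rank sequence gives block sizes [2, 1, 1].

Assembling the blocks gives the Jordan form J above.

J = [[6, 1, 0, 0], [0, 6, 0, 0], [0, 0, 6, 0], [0, 0, 0, 6]]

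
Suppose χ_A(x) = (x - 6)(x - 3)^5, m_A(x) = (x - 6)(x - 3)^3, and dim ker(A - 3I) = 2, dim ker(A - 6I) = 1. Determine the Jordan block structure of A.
λ = 3: algebraic multiplicity 5 (exponent in χ_A), largest block size 3 (exponent in m_A), 2 blocks (geometric multiplicity). These force block sizes [3, 2].
λ = 6: algebraic multiplicity 1 (exponent in χ_A), largest block size 1 (exponent in m_A), 1 block (geometric multiplicity). This forces block sizes [1].

Jordan blocks: (3, 3), (3, 2), (6, 1)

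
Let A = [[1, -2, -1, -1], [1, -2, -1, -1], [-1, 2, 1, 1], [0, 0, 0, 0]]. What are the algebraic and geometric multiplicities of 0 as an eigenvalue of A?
algebraic multiplicity 4, geometric multiplicity 3

The characteristic polynomial is x^4, so the factor x appears with exponent 4: the algebraic multiplicity is 4.

rank(A) = 1, so the eigenspace has dimension 4 - 1 = 3: the geometric multiplicity is 3.

Since 3 < 4, A is not diagonalizable.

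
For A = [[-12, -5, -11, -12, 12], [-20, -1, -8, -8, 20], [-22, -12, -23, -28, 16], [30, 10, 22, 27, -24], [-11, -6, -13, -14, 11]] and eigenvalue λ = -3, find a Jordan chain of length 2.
v_1 = [[1, 1, 2, -2, 1]]^T, v_2 = [[0, 2, -2, 0, -1]]^T

We seek v_1 ∈ ker((A + 3I)^2) \ ker(A + 3I), then set v_{i+1} = (A + 3I) v_i.

One such chain is v_1 = [[1, 1, 2, -2, 1]]^T, v_2 = [[0, 2, -2, 0, -1]]^T. Check: (A + 3I) v_2 = [[0, 0, 0, 0, 0]]^T = 0.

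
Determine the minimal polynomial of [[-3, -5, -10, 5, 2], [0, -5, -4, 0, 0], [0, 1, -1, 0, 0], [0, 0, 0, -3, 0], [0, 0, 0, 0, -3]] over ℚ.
The characteristic polynomial factors as (x + 3)^5. The minimal polynomial is ∏(x - λ)^{k_λ} where k_λ is the size of the largest Jordan block at λ.

For λ = -3: rank(A + 3I) = 2, and the largest Jordan block has size 2 (the smallest k with rank((A + 3I)^k) = rank((A + 3I)^(k+1))).

So m_A(x) = (x + 3)^2.

m_A(x) = (x + 3)^2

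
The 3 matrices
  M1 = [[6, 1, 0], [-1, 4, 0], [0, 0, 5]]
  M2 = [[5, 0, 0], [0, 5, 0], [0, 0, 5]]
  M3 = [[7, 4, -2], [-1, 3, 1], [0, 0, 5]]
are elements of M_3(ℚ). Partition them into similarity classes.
Characteristic polynomials: χ_{M1} = (x - 5)^3, χ_{M2} = (x - 5)^3, χ_{M3} = (x - 5)^3.

{M1, M3}: invariant factors x - 5, (x - 5)^2.

{M2}: invariant factors x - 5, x - 5, x - 5.

Matrices are similar if and only if their invariant-factor lists agree; the partition into similarity classes is {M1, M3}, {M2}.

2 classes: {M1, M3}, {M2}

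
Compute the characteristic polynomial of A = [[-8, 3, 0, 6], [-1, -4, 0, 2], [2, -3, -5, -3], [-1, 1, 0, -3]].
χ_A(x) = (x + 5)^4

xI - A = [[x + 8, -3, 0, -6], [1, x + 4, 0, -2], [-2, 3, x + 5, 3], [1, -1, 0, x + 3]].

Expanding det(xI - A) along the first row:
det(xI - A) = + (x + 8)·det([[x + 4, 0, -2], [3, x + 5, 3], [-1, 0, x + 3]]) - (-3)·det([[1, 0, -2], [-2, x + 5, 3], [1, 0, x + 3]]) + (0)·det([[1, x + 4, -2], [-2, 3, 3], [1, -1, x + 3]]) - (-6)·det([[1, x + 4, 0], [-2, 3, x + 5], [1, -1, 0]]).

Evaluating gives χ_A(x) = x^4 + 20x^3 + 150x^2 + 500x + 625 = (x + 5)^4.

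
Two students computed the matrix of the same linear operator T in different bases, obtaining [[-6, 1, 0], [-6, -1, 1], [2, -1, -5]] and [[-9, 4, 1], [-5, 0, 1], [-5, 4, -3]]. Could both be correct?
Both have characteristic polynomial (x + 4)^3, but the minimal polynomial of A is (x + 4)^3 while the minimal polynomial of B is (x + 4)^2. The minimal polynomial is a similarity invariant, so A and B are not similar.

No.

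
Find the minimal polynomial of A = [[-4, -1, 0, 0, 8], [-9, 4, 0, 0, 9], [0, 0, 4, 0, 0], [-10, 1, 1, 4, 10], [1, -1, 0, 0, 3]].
m_A(x) = (x - 4)^2(x + 5)

The characteristic polynomial factors as (x - 4)^4(x + 5). The minimal polynomial is ∏(x - λ)^{k_λ} where k_λ is the size of the largest Jordan block at λ.

For λ = -5: rank(A + 5I) = 4, and the largest Jordan block has size 1 (the smallest k with rank((A + 5I)^k) = rank((A + 5I)^(k+1))).
For λ = 4: rank(A - 4I) = 3, and the largest Jordan block has size 2 (the smallest k with rank((A - 4I)^k) = rank((A - 4I)^(k+1))).

So m_A(x) = (x - 4)^2(x + 5).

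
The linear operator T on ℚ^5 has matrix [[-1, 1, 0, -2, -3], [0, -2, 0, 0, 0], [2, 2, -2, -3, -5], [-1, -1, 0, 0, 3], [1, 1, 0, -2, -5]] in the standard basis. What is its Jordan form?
The characteristic polynomial is det(xI - A) = (x + 2)^5, so the eigenvalues are -2 (algebraic multiplicity 5).

For λ = -2: rank(A + 2I) = 2, rank((A + 2I)^2) = 0. The eigenspace has dimension 5 - 2 = 3, so there are 3 Jordan blocks; the rank sequence gives block sizes [2, 2, 1].

Assembling the blocks gives the Jordan form J above.

J = [[-2, 1, 0, 0, 0], [0, -2, 0, 0, 0], [0, 0, -2, 1, 0], [0, 0, 0, -2, 0], [0, 0, 0, 0, -2]]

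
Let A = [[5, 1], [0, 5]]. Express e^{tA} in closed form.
A has Jordan form J = [[5, 1], [0, 5]] with A = PJP^{-1}, so e^{tA} = P e^{tJ} P^{-1}.

For a Jordan block J_k(λ), e^{tJ_k(λ)} = e^{λt} · (I + tN + t^2 N^2/2! + ... + t^{k-1} N^{k-1}/(k-1)!) where N is the nilpotent superdiagonal part.

Assembling the blocks and conjugating back gives the entries of e^{tA} as shown above.

e^{tA} = [[e^{5*t}, t*e^{5*t}], [0, e^{5*t}]]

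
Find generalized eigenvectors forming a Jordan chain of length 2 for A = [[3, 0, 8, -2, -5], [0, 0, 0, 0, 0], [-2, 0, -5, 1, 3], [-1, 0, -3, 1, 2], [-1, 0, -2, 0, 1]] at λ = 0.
v_1 = [[2, 0, 0, 0, 1]]^T, v_2 = [[1, 0, -1, 0, -1]]^T

We seek v_1 ∈ ker(A^2) \ ker(A), then set v_{i+1} = A v_i.

One such chain is v_1 = [[2, 0, 0, 0, 1]]^T, v_2 = [[1, 0, -1, 0, -1]]^T. Check: A v_2 = [[0, 0, 0, 0, 0]]^T = 0.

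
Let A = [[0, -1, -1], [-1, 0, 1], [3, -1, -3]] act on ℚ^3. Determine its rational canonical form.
The invariant factors of A (the non-unit diagonal entries of the Smith normal form of xI - A over ℚ[x]) are (x + 1)^3, each dividing the next. The characteristic polynomial is their product, (x + 1)^3.

The rational canonical form is the block-diagonal matrix of companion matrices C(f_i):
R = [[0, 0, -1], [1, 0, -3], [0, 1, -3]].

R = [[0, 0, -1], [1, 0, -3], [0, 1, -3]]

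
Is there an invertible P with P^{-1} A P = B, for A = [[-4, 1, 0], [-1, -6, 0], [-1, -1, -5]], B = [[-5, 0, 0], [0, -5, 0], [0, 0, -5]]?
No.

Both have characteristic polynomial (x + 5)^3, but the minimal polynomial of A is (x + 5)^2 while the minimal polynomial of B is x + 5. The minimal polynomial is a similarity invariant, so A and B are not similar.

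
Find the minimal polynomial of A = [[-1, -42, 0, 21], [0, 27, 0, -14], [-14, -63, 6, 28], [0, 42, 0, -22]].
The characteristic polynomial factors as (x - 6)^2(x + 1)^2. The minimal polynomial is ∏(x - λ)^{k_λ} where k_λ is the size of the largest Jordan block at λ.

For λ = -1: rank(A + I) = 2, and the largest Jordan block has size 1 (the smallest k with rank((A + I)^k) = rank((A + I)^(k+1))).
For λ = 6: rank(A - 6I) = 2, and the largest Jordan block has size 1 (the smallest k with rank((A - 6I)^k) = rank((A - 6I)^(k+1))).

So m_A(x) = (x - 6)(x + 1).

m_A(x) = (x - 6)(x + 1)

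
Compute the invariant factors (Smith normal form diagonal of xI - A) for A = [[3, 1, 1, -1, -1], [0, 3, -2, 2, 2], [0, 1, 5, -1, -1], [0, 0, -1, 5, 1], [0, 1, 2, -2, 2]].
The Jordan structure of A has elementary divisors (x - 3)^2, (x - 4)^2, (x - 4). Arranging the block sizes at each eigenvalue in decreasing order and taking row products gives the invariant factors.

Invariant factors (smallest first, each dividing the next): x - 4, (x - 4)^2(x - 3)^2.

Check: the last factor (x - 4)^2(x - 3)^2 is the minimal polynomial, and the product (x - 4)^3(x - 3)^2 is the characteristic polynomial.

x - 4, (x - 4)^2(x - 3)^2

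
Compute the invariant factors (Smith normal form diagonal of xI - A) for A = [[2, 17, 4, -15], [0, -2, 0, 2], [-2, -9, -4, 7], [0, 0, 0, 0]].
The Jordan structure of A has elementary divisors (x + 2)^2, x, x. Arranging the block sizes at each eigenvalue in decreasing order and taking row products gives the invariant factors.

Invariant factors (smallest first, each dividing the next): x, x(x + 2)^2.

Check: the last factor x(x + 2)^2 is the minimal polynomial, and the product x^2(x + 2)^2 is the characteristic polynomial.

x, x(x + 2)^2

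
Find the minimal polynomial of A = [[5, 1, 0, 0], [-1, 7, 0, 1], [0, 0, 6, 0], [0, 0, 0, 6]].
m_A(x) = (x - 6)^3

The characteristic polynomial factors as (x - 6)^4. The minimal polynomial is ∏(x - λ)^{k_λ} where k_λ is the size of the largest Jordan block at λ.

For λ = 6: rank(A - 6I) = 2, and the largest Jordan block has size 3 (the smallest k with rank((A - 6I)^k) = rank((A - 6I)^(k+1))).

So m_A(x) = (x - 6)^3.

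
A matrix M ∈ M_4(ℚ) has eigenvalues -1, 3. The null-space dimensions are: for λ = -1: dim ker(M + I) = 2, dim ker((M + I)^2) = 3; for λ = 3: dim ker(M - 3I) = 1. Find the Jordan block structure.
Jordan blocks: (-1, 2), (-1, 1), (3, 1)

λ = -1: successive nullity increments [2, 1] count blocks of size ≥ k; block sizes are [2, 1].
λ = 3: successive nullity increments [1] count blocks of size ≥ k; block sizes are [1].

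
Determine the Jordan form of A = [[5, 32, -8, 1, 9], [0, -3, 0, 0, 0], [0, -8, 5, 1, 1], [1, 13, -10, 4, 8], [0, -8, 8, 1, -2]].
The characteristic polynomial is det(xI - A) = (x - 5)^3(x + 3)^2, so the eigenvalues are -3 (algebraic multiplicity 2), 5 (algebraic multiplicity 3).

For λ = -3: rank(A + 3I) = 3. The eigenspace has dimension 5 - 3 = 2, so there are 2 Jordan blocks; the rank sequence gives block sizes [1, 1].

For λ = 5: rank(A - 5I) = 4, rank((A - 5I)^2) = 3, rank((A - 5I)^3) = 2. The eigenspace has dimension 5 - 4 = 1, so there is 1 Jordan block; the rank sequence gives block sizes [3].

Assembling the blocks gives the Jordan form J above.

J = [[-3, 0, 0, 0, 0], [0, -3, 0, 0, 0], [0, 0, 5, 1, 0], [0, 0, 0, 5, 1], [0, 0, 0, 0, 5]]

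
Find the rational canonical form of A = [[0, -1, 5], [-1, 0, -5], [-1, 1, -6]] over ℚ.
R = [[-1, 0, 0], [0, 0, -4], [0, 1, -5]]

The invariant factors of A (the non-unit diagonal entries of the Smith normal form of xI - A over ℚ[x]) are x + 1, (x + 1)(x + 4), each dividing the next. The characteristic polynomial is their product, (x + 1)^2(x + 4).

The rational canonical form is the block-diagonal matrix of companion matrices C(f_i):
R = [[-1, 0, 0], [0, 0, -4], [0, 1, -5]].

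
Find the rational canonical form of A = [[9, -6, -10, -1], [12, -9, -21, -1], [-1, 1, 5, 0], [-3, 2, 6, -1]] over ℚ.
The invariant factors of A (the non-unit diagonal entries of the Smith normal form of xI - A over ℚ[x]) are x^2 - 2x - 4, x^2 - 2x - 4, each dividing the next. The characteristic polynomial is their product, (x^2 - 2x - 4)^2.

The rational canonical form is the block-diagonal matrix of companion matrices C(f_i):
R = [[0, 4, 0, 0], [1, 2, 0, 0], [0, 0, 0, 4], [0, 0, 1, 2]].

Note the characteristic polynomial does not split into linear factors over ℚ, so A has no Jordan form over ℚ; the rational canonical form exists over any field.

R = [[0, 4, 0, 0], [1, 2, 0, 0], [0, 0, 0, 4], [0, 0, 1, 2]]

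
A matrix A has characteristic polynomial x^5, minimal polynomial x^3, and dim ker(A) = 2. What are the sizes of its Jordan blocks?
λ = 0: algebraic multiplicity 5 (exponent in χ_A), largest block size 3 (exponent in m_A), 2 blocks (geometric multiplicity). These force block sizes [3, 2].

Jordan blocks: (0, 3), (0, 2)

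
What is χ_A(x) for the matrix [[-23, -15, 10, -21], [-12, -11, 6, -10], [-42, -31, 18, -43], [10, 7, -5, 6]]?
χ_A(x) = (x + 1)(x + 3)^3

xI - A = [[x + 23, 15, -10, 21], [12, x + 11, -6, 10], [42, 31, x - 18, 43], [-10, -7, 5, x - 6]].

Expanding det(xI - A) along the first row:
det(xI - A) = + (x + 23)·det([[x + 11, -6, 10], [31, x - 18, 43], [-7, 5, x - 6]]) - (15)·det([[12, -6, 10], [42, x - 18, 43], [-10, 5, x - 6]]) + (-10)·det([[12, x + 11, 10], [42, 31, 43], [-10, -7, x - 6]]) - (21)·det([[12, x + 11, -6], [42, 31, x - 18], [-10, -7, 5]]).

Evaluating gives χ_A(x) = x^4 + 10x^3 + 36x^2 + 54x + 27 = (x + 1)(x + 3)^3.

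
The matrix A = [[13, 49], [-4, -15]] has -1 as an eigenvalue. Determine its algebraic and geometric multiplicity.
The characteristic polynomial is (x + 1)^2, so the factor x + 1 appears with exponent 2: the algebraic multiplicity is 2.

rank(A + I) = 1, so the eigenspace has dimension 2 - 1 = 1: the geometric multiplicity is 1.

Since 1 < 2, A is not diagonalizable.

algebraic multiplicity 2, geometric multiplicity 1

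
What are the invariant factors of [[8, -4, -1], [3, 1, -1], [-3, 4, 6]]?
The Jordan structure of A has elementary divisors (x - 5)^2, (x - 5). Arranging the block sizes at each eigenvalue in decreasing order and taking row products gives the invariant factors.

Invariant factors (smallest first, each dividing the next): x - 5, (x - 5)^2.

Check: the last factor (x - 5)^2 is the minimal polynomial, and the product (x - 5)^3 is the characteristic polynomial.

x - 5, (x - 5)^2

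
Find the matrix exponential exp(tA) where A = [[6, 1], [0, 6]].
e^{tA} = [[e^{6*t}, t*e^{6*t}], [0, e^{6*t}]]

A has Jordan form J = [[6, 1], [0, 6]] with A = PJP^{-1}, so e^{tA} = P e^{tJ} P^{-1}.

For a Jordan block J_k(λ), e^{tJ_k(λ)} = e^{λt} · (I + tN + t^2 N^2/2! + ... + t^{k-1} N^{k-1}/(k-1)!) where N is the nilpotent superdiagonal part.

Assembling the blocks and conjugating back gives the entries of e^{tA} as shown above.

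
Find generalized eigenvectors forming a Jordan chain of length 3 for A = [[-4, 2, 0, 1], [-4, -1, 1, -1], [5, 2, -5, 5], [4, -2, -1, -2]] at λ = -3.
v_1 = [[0, 0, 1, 0]]^T, v_2 = [[0, 1, -2, -1]]^T, v_3 = [[1, 1, 1, -1]]^T

We seek v_1 ∈ ker((A + 3I)^3) \ ker((A + 3I)^2), then set v_{i+1} = (A + 3I) v_i.

One such chain is v_1 = [[0, 0, 1, 0]]^T, v_2 = [[0, 1, -2, -1]]^T, v_3 = [[1, 1, 1, -1]]^T. Check: (A + 3I) v_3 = [[0, 0, 0, 0]]^T = 0.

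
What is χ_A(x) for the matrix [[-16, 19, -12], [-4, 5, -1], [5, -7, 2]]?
xI - A = [[x + 16, -19, 12], [4, x - 5, 1], [-5, 7, x - 2]].

Expanding det(xI - A) along the first row:
det(xI - A) = + (x + 16)·det([[x - 5, 1], [7, x - 2]]) - (-19)·det([[4, 1], [-5, x - 2]]) + (12)·det([[4, x - 5], [-5, 7]]).

Evaluating gives χ_A(x) = x^3 + 9x^2 + 27x + 27 = (x + 3)^3.

χ_A(x) = (x + 3)^3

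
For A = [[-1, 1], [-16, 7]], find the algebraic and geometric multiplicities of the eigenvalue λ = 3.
algebraic multiplicity 2, geometric multiplicity 1

The characteristic polynomial is (x - 3)^2, so the factor x - 3 appears with exponent 2: the algebraic multiplicity is 2.

rank(A - 3I) = 1, so the eigenspace has dimension 2 - 1 = 1: the geometric multiplicity is 1.

Since 1 < 2, A is not diagonalizable.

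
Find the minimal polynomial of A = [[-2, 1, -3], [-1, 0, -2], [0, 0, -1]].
m_A(x) = (x + 1)^3

The characteristic polynomial factors as (x + 1)^3. The minimal polynomial is ∏(x - λ)^{k_λ} where k_λ is the size of the largest Jordan block at λ.

For λ = -1: rank(A + I) = 2, and the largest Jordan block has size 3 (the smallest k with rank((A + I)^k) = rank((A + I)^(k+1))).

So m_A(x) = (x + 1)^3.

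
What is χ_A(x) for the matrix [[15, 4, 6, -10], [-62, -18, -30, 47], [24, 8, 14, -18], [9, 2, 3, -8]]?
χ_A(x) = (x - 2)^3(x + 3)

xI - A = [[x - 15, -4, -6, 10], [62, x + 18, 30, -47], [-24, -8, x - 14, 18], [-9, -2, -3, x + 8]].

Expanding det(xI - A) along the first row:
det(xI - A) = + (x - 15)·det([[x + 18, 30, -47], [-8, x - 14, 18], [-2, -3, x + 8]]) - (-4)·det([[62, 30, -47], [-24, x - 14, 18], [-9, -3, x + 8]]) + (-6)·det([[62, x + 18, -47], [-24, -8, 18], [-9, -2, x + 8]]) - (10)·det([[62, x + 18, 30], [-24, -8, x - 14], [-9, -2, -3]]).

Evaluating gives χ_A(x) = x^4 - 3x^3 - 6x^2 + 28x - 24 = (x - 2)^3(x + 3).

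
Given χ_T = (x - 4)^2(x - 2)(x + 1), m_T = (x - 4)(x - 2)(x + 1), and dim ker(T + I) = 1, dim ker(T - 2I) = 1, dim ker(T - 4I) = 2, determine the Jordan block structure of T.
λ = -1: algebraic multiplicity 1 (exponent in χ_T), largest block size 1 (exponent in m_T), 1 block (geometric multiplicity). This forces block sizes [1].
λ = 2: algebraic multiplicity 1 (exponent in χ_T), largest block size 1 (exponent in m_T), 1 block (geometric multiplicity). This forces block sizes [1].
λ = 4: algebraic multiplicity 2 (exponent in χ_T), largest block size 1 (exponent in m_T), 2 blocks (geometric multiplicity). These force block sizes [1, 1].

Jordan blocks: (-1, 1), (2, 1), (4, 1), (4, 1)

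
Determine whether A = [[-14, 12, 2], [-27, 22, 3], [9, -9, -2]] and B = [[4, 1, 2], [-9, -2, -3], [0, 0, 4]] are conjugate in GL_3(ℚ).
Two matrices over a field are similar if and only if they have the same invariant factors.

Both A and B have characteristic polynomial (x - 4)(x - 1)^2 and minimal polynomial (x - 4)(x - 1)^2. Computing further, both have invariant factors (x - 4)(x - 1)^2. Hence A and B are similar.

Yes.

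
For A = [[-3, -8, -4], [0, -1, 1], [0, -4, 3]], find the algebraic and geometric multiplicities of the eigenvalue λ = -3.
The characteristic polynomial is (x - 1)^2(x + 3), so the factor x + 3 appears with exponent 1: the algebraic multiplicity is 1.

rank(A + 3I) = 2, so the eigenspace has dimension 3 - 2 = 1: the geometric multiplicity is 1.

algebraic multiplicity 1, geometric multiplicity 1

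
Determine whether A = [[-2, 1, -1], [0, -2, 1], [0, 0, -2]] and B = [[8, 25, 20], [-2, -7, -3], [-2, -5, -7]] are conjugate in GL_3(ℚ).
Two matrices over a field are similar if and only if they have the same invariant factors.

Both A and B have characteristic polynomial (x + 2)^3 and minimal polynomial (x + 2)^3. Computing further, both have invariant factors (x + 2)^3. Hence A and B are similar.

Yes.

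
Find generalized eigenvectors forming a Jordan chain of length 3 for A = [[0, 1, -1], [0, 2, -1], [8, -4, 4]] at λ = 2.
v_1 = [[0, 1, 1]]^T, v_2 = [[0, -1, -2]]^T, v_3 = [[1, 2, 0]]^T

We seek v_1 ∈ ker((A - 2I)^3) \ ker((A - 2I)^2), then set v_{i+1} = (A - 2I) v_i.

One such chain is v_1 = [[0, 1, 1]]^T, v_2 = [[0, -1, -2]]^T, v_3 = [[1, 2, 0]]^T. Check: (A - 2I) v_3 = [[0, 0, 0]]^T = 0.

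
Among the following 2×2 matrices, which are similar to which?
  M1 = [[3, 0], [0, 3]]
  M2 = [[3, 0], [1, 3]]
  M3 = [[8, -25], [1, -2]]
2 classes: {M1}, {M2, M3}

Characteristic polynomials: χ_{M1} = (x - 3)^2, χ_{M2} = (x - 3)^2, χ_{M3} = (x - 3)^2.

{M1}: invariant factors x - 3, x - 3.

{M2, M3}: invariant factors (x - 3)^2.

Matrices are similar if and only if their invariant-factor lists agree; the partition into similarity classes is {M1}, {M2, M3}.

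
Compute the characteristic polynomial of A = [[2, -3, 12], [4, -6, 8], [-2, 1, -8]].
xI - A = [[x - 2, 3, -12], [-4, x + 6, -8], [2, -1, x + 8]].

Expanding det(xI - A) along the first row:
det(xI - A) = + (x - 2)·det([[x + 6, -8], [-1, x + 8]]) - (3)·det([[-4, -8], [2, x + 8]]) + (-12)·det([[-4, x + 6], [2, -1]]).

Evaluating gives χ_A(x) = x^3 + 12x^2 + 48x + 64 = (x + 4)^3.

χ_A(x) = (x + 4)^3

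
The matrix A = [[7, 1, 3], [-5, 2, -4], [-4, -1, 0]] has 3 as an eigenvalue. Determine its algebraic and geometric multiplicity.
algebraic multiplicity 3, geometric multiplicity 1

The characteristic polynomial is (x - 3)^3, so the factor x - 3 appears with exponent 3: the algebraic multiplicity is 3.

rank(A - 3I) = 2, so the eigenspace has dimension 3 - 2 = 1: the geometric multiplicity is 1.

Since 1 < 3, A is not diagonalizable.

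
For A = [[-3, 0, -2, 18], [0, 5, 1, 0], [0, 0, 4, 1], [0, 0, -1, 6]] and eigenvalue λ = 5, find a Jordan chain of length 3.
v_1 = [[0, 0, -1, 0]]^T, v_2 = [[2, -1, 1, 1]]^T, v_3 = [[0, 1, 0, 0]]^T

We seek v_1 ∈ ker((A - 5I)^3) \ ker((A - 5I)^2), then set v_{i+1} = (A - 5I) v_i.

One such chain is v_1 = [[0, 0, -1, 0]]^T, v_2 = [[2, -1, 1, 1]]^T, v_3 = [[0, 1, 0, 0]]^T. Check: (A - 5I) v_3 = [[0, 0, 0, 0]]^T = 0.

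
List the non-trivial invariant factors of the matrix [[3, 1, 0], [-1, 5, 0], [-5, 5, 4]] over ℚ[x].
The Jordan structure of A has elementary divisors (x - 4)^2, (x - 4). Arranging the block sizes at each eigenvalue in decreasing order and taking row products gives the invariant factors.

Invariant factors (smallest first, each dividing the next): x - 4, (x - 4)^2.

Check: the last factor (x - 4)^2 is the minimal polynomial, and the product (x - 4)^3 is the characteristic polynomial.

x - 4, (x - 4)^2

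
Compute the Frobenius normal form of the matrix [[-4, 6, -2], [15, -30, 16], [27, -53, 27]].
The invariant factors of A (the non-unit diagonal entries of the Smith normal form of xI - A over ℚ[x]) are (x + 5)(x^2 + 2x + 4), each dividing the next. The characteristic polynomial is their product, (x + 5)(x^2 + 2x + 4).

The rational canonical form is the block-diagonal matrix of companion matrices C(f_i):
R = [[0, 0, -20], [1, 0, -14], [0, 1, -7]].

Note the characteristic polynomial does not split into linear factors over ℚ, so A has no Jordan form over ℚ; the rational canonical form exists over any field.

R = [[0, 0, -20], [1, 0, -14], [0, 1, -7]]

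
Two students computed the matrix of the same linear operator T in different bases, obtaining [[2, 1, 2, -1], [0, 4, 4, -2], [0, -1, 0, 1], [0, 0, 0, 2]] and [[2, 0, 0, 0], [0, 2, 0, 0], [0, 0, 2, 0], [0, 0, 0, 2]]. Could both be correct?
Both have characteristic polynomial (x - 2)^4, but the minimal polynomial of A is (x - 2)^2 while the minimal polynomial of B is x - 2. The minimal polynomial is a similarity invariant, so A and B are not similar.

No.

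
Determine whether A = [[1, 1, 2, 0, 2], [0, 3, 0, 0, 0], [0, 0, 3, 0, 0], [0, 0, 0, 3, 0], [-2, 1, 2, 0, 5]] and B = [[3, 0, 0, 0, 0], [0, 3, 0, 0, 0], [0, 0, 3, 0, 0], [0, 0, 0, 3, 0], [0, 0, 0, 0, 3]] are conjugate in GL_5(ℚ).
No.

Both have characteristic polynomial (x - 3)^5, but the minimal polynomial of A is (x - 3)^2 while the minimal polynomial of B is x - 3. The minimal polynomial is a similarity invariant, so A and B are not similar.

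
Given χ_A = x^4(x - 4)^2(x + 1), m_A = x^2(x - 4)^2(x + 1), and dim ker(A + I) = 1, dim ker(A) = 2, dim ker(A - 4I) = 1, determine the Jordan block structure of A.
Jordan blocks: (-1, 1), (0, 2), (0, 2), (4, 2)

λ = -1: algebraic multiplicity 1 (exponent in χ_A), largest block size 1 (exponent in m_A), 1 block (geometric multiplicity). This forces block sizes [1].
λ = 0: algebraic multiplicity 4 (exponent in χ_A), largest block size 2 (exponent in m_A), 2 blocks (geometric multiplicity). These force block sizes [2, 2].
λ = 4: algebraic multiplicity 2 (exponent in χ_A), largest block size 2 (exponent in m_A), 1 block (geometric multiplicity). This forces block sizes [2].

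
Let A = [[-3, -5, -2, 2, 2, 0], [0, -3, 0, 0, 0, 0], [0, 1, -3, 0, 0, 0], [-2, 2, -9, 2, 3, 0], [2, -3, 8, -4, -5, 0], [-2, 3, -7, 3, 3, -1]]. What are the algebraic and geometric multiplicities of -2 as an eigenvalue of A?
The characteristic polynomial is (x + 1)^2(x + 2)(x + 3)^3, so the factor x + 2 appears with exponent 1: the algebraic multiplicity is 1.

rank(A + 2I) = 5, so the eigenspace has dimension 6 - 5 = 1: the geometric multiplicity is 1.

algebraic multiplicity 1, geometric multiplicity 1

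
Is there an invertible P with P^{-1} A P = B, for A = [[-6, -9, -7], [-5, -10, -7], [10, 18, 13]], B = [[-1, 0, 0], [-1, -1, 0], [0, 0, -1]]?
Yes.

Two matrices over a field are similar if and only if they have the same invariant factors.

Both A and B have characteristic polynomial (x + 1)^3 and minimal polynomial (x + 1)^2. Computing further, both have invariant factors x + 1, (x + 1)^2. Hence A and B are similar.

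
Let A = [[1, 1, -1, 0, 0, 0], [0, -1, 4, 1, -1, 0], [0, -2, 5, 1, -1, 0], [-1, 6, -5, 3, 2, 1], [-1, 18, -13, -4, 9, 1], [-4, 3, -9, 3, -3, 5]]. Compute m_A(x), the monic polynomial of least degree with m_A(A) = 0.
The characteristic polynomial factors as (x - 5)^4(x - 1)^2. The minimal polynomial is ∏(x - λ)^{k_λ} where k_λ is the size of the largest Jordan block at λ.

For λ = 1: rank(A - I) = 5, and the largest Jordan block has size 2 (the smallest k with rank((A - I)^k) = rank((A - I)^(k+1))).
For λ = 5: rank(A - 5I) = 4, and the largest Jordan block has size 2 (the smallest k with rank((A - 5I)^k) = rank((A - 5I)^(k+1))).

So m_A(x) = (x - 5)^2(x - 1)^2.

m_A(x) = (x - 5)^2(x - 1)^2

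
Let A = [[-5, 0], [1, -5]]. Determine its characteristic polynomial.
xI - A = [[x + 5, 0], [-1, x + 5]].

Expanding det(xI - A) along the first row:
det(xI - A) = + (x + 5)·det([[x + 5]]) - (0)·det([[-1]]).

Evaluating gives χ_A(x) = x^2 + 10x + 25 = (x + 5)^2.

χ_A(x) = (x + 5)^2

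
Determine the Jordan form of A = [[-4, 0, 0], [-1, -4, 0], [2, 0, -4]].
J = [[-4, 1, 0], [0, -4, 0], [0, 0, -4]]

The characteristic polynomial is det(xI - A) = (x + 4)^3, so the eigenvalues are -4 (algebraic multiplicity 3).

For λ = -4: rank(A + 4I) = 1, rank((A + 4I)^2) = 0. The eigenspace has dimension 3 - 1 = 2, so there are 2 Jordan blocks; the rank sequence gives block sizes [2, 1].

Assembling the blocks gives the Jordan form J above.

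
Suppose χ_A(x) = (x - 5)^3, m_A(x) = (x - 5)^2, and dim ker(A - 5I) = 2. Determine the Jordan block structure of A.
λ = 5: algebraic multiplicity 3 (exponent in χ_A), largest block size 2 (exponent in m_A), 2 blocks (geometric multiplicity). These force block sizes [2, 1].

Jordan blocks: (5, 2), (5, 1)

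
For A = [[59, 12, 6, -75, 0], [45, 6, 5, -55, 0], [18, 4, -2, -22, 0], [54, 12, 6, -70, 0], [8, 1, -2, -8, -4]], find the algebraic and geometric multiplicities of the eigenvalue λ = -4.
The characteristic polynomial is (x - 5)(x + 4)^4, so the factor x + 4 appears with exponent 4: the algebraic multiplicity is 4.

rank(A + 4I) = 3, so the eigenspace has dimension 5 - 3 = 2: the geometric multiplicity is 2.

Since 2 < 4, A is not diagonalizable.

algebraic multiplicity 4, geometric multiplicity 2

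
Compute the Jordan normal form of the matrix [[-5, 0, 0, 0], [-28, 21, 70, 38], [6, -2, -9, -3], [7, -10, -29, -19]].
The characteristic polynomial is det(xI - A) = (x + 2)^2(x + 3)(x + 5), so the eigenvalues are -5 (algebraic multiplicity 1), -3 (algebraic multiplicity 1), -2 (algebraic multiplicity 2).

For λ = -5: algebraic multiplicity 1 gives one 1×1 block.

For λ = -3: algebraic multiplicity 1 gives one 1×1 block.

For λ = -2: rank(A + 2I) = 3, rank((A + 2I)^2) = 2. The eigenspace has dimension 4 - 3 = 1, so there is 1 Jordan block; the rank sequence gives block sizes [2].

Assembling the blocks gives the Jordan form J above.

J = [[-5, 0, 0, 0], [0, -3, 0, 0], [0, 0, -2, 1], [0, 0, 0, -2]]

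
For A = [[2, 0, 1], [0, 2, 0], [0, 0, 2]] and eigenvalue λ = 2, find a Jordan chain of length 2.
We seek v_1 ∈ ker((A - 2I)^2) \ ker(A - 2I), then set v_{i+1} = (A - 2I) v_i.

One such chain is v_1 = [[1, 1, 1]]^T, v_2 = [[1, 0, 0]]^T. Check: (A - 2I) v_2 = [[0, 0, 0]]^T = 0.

v_1 = [[1, 1, 1]]^T, v_2 = [[1, 0, 0]]^T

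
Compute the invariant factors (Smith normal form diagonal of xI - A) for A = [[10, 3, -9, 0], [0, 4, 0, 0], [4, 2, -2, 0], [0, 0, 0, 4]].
The Jordan structure of A has elementary divisors (x - 4)^2, (x - 4), (x - 4). Arranging the block sizes at each eigenvalue in decreasing order and taking row products gives the invariant factors.

Invariant factors (smallest first, each dividing the next): x - 4, x - 4, (x - 4)^2.

Check: the last factor (x - 4)^2 is the minimal polynomial, and the product (x - 4)^4 is the characteristic polynomial.

x - 4, x - 4, (x - 4)^2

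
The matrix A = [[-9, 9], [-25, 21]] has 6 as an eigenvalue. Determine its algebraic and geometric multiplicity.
The characteristic polynomial is (x - 6)^2, so the factor x - 6 appears with exponent 2: the algebraic multiplicity is 2.

rank(A - 6I) = 1, so the eigenspace has dimension 2 - 1 = 1: the geometric multiplicity is 1.

Since 1 < 2, A is not diagonalizable.

algebraic multiplicity 2, geometric multiplicity 1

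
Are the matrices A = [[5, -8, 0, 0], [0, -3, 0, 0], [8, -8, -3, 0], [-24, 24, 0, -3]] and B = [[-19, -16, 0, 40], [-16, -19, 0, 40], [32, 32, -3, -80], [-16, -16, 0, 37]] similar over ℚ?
Two matrices over a field are similar if and only if they have the same invariant factors.

Both A and B have characteristic polynomial (x - 5)(x + 3)^3 and minimal polynomial (x - 5)(x + 3). Computing further, both have invariant factors x + 3, x + 3, (x - 5)(x + 3). Hence A and B are similar.

Yes.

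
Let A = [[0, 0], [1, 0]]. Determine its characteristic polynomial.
xI - A = [[x, 0], [-1, x]].

Expanding det(xI - A) along the first row:
det(xI - A) = + (x)·det([[x]]) - (0)·det([[-1]]).

Evaluating gives χ_A(x) = x^2.

χ_A(x) = x^2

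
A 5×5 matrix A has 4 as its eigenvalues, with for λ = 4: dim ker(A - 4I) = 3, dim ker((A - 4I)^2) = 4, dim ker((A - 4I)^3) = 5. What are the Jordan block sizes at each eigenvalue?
λ = 4: successive nullity increments [3, 1, 1] count blocks of size ≥ k; block sizes are [3, 1, 1].

Jordan blocks: (4, 3), (4, 1), (4, 1)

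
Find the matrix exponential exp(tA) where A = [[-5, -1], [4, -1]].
e^{tA} = [[(1 - 2*t)*e^{-3*t}, -t*e^{-3*t}], [4*t*e^{-3*t}, (2*t + 1)*e^{-3*t}]]

A has Jordan form J = [[-3, 1], [0, -3]] with A = PJP^{-1}, so e^{tA} = P e^{tJ} P^{-1}.

For a Jordan block J_k(λ), e^{tJ_k(λ)} = e^{λt} · (I + tN + t^2 N^2/2! + ... + t^{k-1} N^{k-1}/(k-1)!) where N is the nilpotent superdiagonal part.

Assembling the blocks and conjugating back gives the entries of e^{tA} as shown above.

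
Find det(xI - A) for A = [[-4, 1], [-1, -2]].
xI - A = [[x + 4, -1], [1, x + 2]].

Expanding det(xI - A) along the first row:
det(xI - A) = + (x + 4)·det([[x + 2]]) - (-1)·det([[1]]).

Evaluating gives χ_A(x) = x^2 + 6x + 9 = (x + 3)^2.

χ_A(x) = (x + 3)^2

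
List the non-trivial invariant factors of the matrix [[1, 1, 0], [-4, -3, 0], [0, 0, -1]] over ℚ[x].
The Jordan structure of A has elementary divisors (x + 1)^2, (x + 1). Arranging the block sizes at each eigenvalue in decreasing order and taking row products gives the invariant factors.

Invariant factors (smallest first, each dividing the next): x + 1, (x + 1)^2.

Check: the last factor (x + 1)^2 is the minimal polynomial, and the product (x + 1)^3 is the characteristic polynomial.

x + 1, (x + 1)^2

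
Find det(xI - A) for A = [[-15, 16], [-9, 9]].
χ_A(x) = (x + 3)^2

xI - A = [[x + 15, -16], [9, x - 9]].

Expanding det(xI - A) along the first row:
det(xI - A) = + (x + 15)·det([[x - 9]]) - (-16)·det([[9]]).

Evaluating gives χ_A(x) = x^2 + 6x + 9 = (x + 3)^2.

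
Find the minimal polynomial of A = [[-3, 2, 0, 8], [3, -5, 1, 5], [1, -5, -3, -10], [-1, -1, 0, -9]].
m_A(x) = (x + 5)^3

The characteristic polynomial factors as (x + 5)^4. The minimal polynomial is ∏(x - λ)^{k_λ} where k_λ is the size of the largest Jordan block at λ.

For λ = -5: rank(A + 5I) = 2, and the largest Jordan block has size 3 (the smallest k with rank((A + 5I)^k) = rank((A + 5I)^(k+1))).

So m_A(x) = (x + 5)^3.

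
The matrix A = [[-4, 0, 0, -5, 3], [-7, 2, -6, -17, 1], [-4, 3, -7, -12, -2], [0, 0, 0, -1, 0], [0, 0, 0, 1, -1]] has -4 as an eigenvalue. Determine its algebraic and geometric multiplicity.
algebraic multiplicity 2, geometric multiplicity 1

The characteristic polynomial is (x + 1)^3(x + 4)^2, so the factor x + 4 appears with exponent 2: the algebraic multiplicity is 2.

rank(A + 4I) = 4, so the eigenspace has dimension 5 - 4 = 1: the geometric multiplicity is 1.

Since 1 < 2, A is not diagonalizable.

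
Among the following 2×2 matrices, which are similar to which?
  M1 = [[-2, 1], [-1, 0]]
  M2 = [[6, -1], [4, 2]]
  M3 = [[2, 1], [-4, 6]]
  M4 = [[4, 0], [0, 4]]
Characteristic polynomials: χ_{M1} = (x + 1)^2, χ_{M2} = (x - 4)^2, χ_{M3} = (x - 4)^2, χ_{M4} = (x - 4)^2.

{M1}: invariant factors (x + 1)^2.

{M2, M3}: invariant factors (x - 4)^2.

{M4}: invariant factors x - 4, x - 4.

Matrices are similar if and only if their invariant-factor lists agree; the partition into similarity classes is {M1}, {M2, M3}, {M4}.

3 classes: {M1}, {M2, M3}, {M4}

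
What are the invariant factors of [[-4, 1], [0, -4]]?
The Jordan structure of A has elementary divisors (x + 4)^2. Arranging the block sizes at each eigenvalue in decreasing order and taking row products gives the invariant factors.

Invariant factors (smallest first, each dividing the next): (x + 4)^2.

Check: the last factor (x + 4)^2 is the minimal polynomial, and the product (x + 4)^2 is the characteristic polynomial.

(x + 4)^2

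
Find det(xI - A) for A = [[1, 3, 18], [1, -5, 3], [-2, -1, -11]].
χ_A(x) = (x + 5)^3

xI - A = [[x - 1, -3, -18], [-1, x + 5, -3], [2, 1, x + 11]].

Expanding det(xI - A) along the first row:
det(xI - A) = + (x - 1)·det([[x + 5, -3], [1, x + 11]]) - (-3)·det([[-1, -3], [2, x + 11]]) + (-18)·det([[-1, x + 5], [2, 1]]).

Evaluating gives χ_A(x) = x^3 + 15x^2 + 75x + 125 = (x + 5)^3.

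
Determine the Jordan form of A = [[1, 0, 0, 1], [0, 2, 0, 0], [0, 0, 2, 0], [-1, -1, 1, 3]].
J = [[2, 1, 0, 0], [0, 2, 1, 0], [0, 0, 2, 0], [0, 0, 0, 2]]

The characteristic polynomial is det(xI - A) = (x - 2)^4, so the eigenvalues are 2 (algebraic multiplicity 4).

For λ = 2: rank(A - 2I) = 2, rank((A - 2I)^2) = 1, rank((A - 2I)^3) = 0. The eigenspace has dimension 4 - 2 = 2, so there are 2 Jordan blocks; the rank sequence gives block sizes [3, 1].

Assembling the blocks gives the Jordan form J above.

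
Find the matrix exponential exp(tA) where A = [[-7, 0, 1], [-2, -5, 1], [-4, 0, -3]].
A has Jordan form J = [[-5, 1, 0], [0, -5, 0], [0, 0, -5]] with A = PJP^{-1}, so e^{tA} = P e^{tJ} P^{-1}.

For a Jordan block J_k(λ), e^{tJ_k(λ)} = e^{λt} · (I + tN + t^2 N^2/2! + ... + t^{k-1} N^{k-1}/(k-1)!) where N is the nilpotent superdiagonal part.

Assembling the blocks and conjugating back gives the entries of e^{tA} as shown above.

e^{tA} = [[(1 - 2*t)*e^{-5*t}, 0, t*e^{-5*t}], [-2*t*e^{-5*t}, e^{-5*t}, t*e^{-5*t}], [-4*t*e^{-5*t}, 0, (2*t + 1)*e^{-5*t}]]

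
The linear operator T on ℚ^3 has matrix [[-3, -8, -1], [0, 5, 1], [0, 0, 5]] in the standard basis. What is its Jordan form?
J = [[-3, 0, 0], [0, 5, 1], [0, 0, 5]]

The characteristic polynomial is det(xI - A) = (x - 5)^2(x + 3), so the eigenvalues are -3 (algebraic multiplicity 1), 5 (algebraic multiplicity 2).

For λ = -3: algebraic multiplicity 1 gives one 1×1 block.

For λ = 5: rank(A - 5I) = 2, rank((A - 5I)^2) = 1. The eigenspace has dimension 3 - 2 = 1, so there is 1 Jordan block; the rank sequence gives block sizes [2].

Assembling the blocks gives the Jordan form J above.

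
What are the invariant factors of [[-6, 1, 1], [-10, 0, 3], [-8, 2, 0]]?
(x + 2)^3

The Jordan structure of A has elementary divisors (x + 2)^3. Arranging the block sizes at each eigenvalue in decreasing order and taking row products gives the invariant factors.

Invariant factors (smallest first, each dividing the next): (x + 2)^3.

Check: the last factor (x + 2)^3 is the minimal polynomial, and the product (x + 2)^3 is the characteristic polynomial.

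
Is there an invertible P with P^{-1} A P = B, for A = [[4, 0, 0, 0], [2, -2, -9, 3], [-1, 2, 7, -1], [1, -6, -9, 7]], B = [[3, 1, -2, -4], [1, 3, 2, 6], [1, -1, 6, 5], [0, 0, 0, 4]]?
Two matrices over a field are similar if and only if they have the same invariant factors.

Both A and B have characteristic polynomial (x - 4)^4 and minimal polynomial (x - 4)^2. Computing further, both have invariant factors (x - 4)^2, (x - 4)^2. Hence A and B are similar.

Yes.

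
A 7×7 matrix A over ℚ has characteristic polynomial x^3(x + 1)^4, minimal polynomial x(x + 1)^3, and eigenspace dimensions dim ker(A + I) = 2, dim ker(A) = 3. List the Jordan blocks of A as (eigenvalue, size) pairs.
λ = -1: algebraic multiplicity 4 (exponent in χ_A), largest block size 3 (exponent in m_A), 2 blocks (geometric multiplicity). These force block sizes [3, 1].
λ = 0: algebraic multiplicity 3 (exponent in χ_A), largest block size 1 (exponent in m_A), 3 blocks (geometric multiplicity). These force block sizes [1, 1, 1].

Jordan blocks: (-1, 3), (-1, 1), (0, 1), (0, 1), (0, 1)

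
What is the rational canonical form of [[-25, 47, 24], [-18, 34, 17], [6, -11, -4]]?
R = [[0, 0, -9], [1, 0, -3], [0, 1, 5]]

The invariant factors of A (the non-unit diagonal entries of the Smith normal form of xI - A over ℚ[x]) are (x - 3)^2(x + 1), each dividing the next. The characteristic polynomial is their product, (x - 3)^2(x + 1).

The rational canonical form is the block-diagonal matrix of companion matrices C(f_i):
R = [[0, 0, -9], [1, 0, -3], [0, 1, 5]].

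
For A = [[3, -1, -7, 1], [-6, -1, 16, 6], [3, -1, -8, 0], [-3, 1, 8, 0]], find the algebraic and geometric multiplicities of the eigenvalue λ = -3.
The characteristic polynomial is x^2(x + 3)^2, so the factor x + 3 appears with exponent 2: the algebraic multiplicity is 2.

rank(A + 3I) = 3, so the eigenspace has dimension 4 - 3 = 1: the geometric multiplicity is 1.

Since 1 < 2, A is not diagonalizable.

algebraic multiplicity 2, geometric multiplicity 1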